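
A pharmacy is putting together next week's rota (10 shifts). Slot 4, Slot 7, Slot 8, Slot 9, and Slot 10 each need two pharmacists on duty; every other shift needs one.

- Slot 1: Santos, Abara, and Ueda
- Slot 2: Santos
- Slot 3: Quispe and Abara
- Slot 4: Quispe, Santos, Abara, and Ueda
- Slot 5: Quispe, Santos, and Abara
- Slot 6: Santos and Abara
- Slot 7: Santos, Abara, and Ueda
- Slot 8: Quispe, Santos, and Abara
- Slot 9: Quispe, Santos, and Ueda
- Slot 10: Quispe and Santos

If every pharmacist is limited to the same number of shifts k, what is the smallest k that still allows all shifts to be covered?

With 4 pharmacists and 15 worker-slots to fill, someone must work at least ⌈15/4⌉ = 4 shifts, so k ≥ 4.
k = 4 works: Slot 1→Santos, Slot 2→Santos, Slot 3→Quispe, Slot 4→Abara+Ueda, Slot 5→Abara, Slot 6→Santos, Slot 7→Abara+Ueda, Slot 8→Quispe+Abara, Slot 9→Quispe+Ueda, Slot 10→Quispe+Santos.
Loads: Quispe 4, Santos 4, Abara 4, Ueda 3 — all ≤ 4.

4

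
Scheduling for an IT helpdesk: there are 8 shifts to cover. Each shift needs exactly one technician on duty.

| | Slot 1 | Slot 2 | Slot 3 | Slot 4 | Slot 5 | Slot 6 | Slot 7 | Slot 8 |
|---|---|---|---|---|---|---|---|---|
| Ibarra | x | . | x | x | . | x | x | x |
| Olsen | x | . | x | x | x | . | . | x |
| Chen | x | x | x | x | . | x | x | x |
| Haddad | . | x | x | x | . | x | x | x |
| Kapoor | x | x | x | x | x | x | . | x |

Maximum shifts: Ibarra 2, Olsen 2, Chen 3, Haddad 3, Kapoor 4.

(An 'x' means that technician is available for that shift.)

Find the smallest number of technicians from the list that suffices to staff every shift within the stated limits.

8 slots to fill and no one can take more than 4, so at least ⌈8/4⌉ = 2 technicians are needed.
Any 2 technicians together have capacity at most 4+3 = 7 < 8 slots, so 2 can never suffice.
Ibarra, Olsen, and Kapoor alone can cover everything: Slot 1→Olsen, Slot 2→Kapoor, Slot 3→Kapoor, Slot 4→Kapoor, Slot 5→Olsen, Slot 6→Ibarra, Slot 7→Ibarra, Slot 8→Kapoor.

3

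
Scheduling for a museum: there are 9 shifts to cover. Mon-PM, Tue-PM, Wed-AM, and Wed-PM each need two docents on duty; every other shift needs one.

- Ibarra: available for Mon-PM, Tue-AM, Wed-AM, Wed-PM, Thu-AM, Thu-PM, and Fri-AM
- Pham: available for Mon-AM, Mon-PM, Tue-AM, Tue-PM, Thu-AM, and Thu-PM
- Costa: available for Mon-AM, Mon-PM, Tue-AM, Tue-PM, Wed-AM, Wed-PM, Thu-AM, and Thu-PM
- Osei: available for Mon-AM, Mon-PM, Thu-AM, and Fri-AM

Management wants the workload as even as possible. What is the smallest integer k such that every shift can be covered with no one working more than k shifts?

With 4 docents and 13 worker-slots to fill, someone must work at least ⌈13/4⌉ = 4 shifts, so k ≥ 4.
k = 4 works: Mon-AM→Pham, Mon-PM→Costa+Osei, Tue-AM→Ibarra, Tue-PM→Pham+Costa, Wed-AM→Ibarra+Costa, Wed-PM→Ibarra+Costa, Thu-AM→Pham, Thu-PM→Pham, Fri-AM→Ibarra.
Loads: Ibarra 4, Pham 4, Costa 4, Osei 1 — all ≤ 4.

4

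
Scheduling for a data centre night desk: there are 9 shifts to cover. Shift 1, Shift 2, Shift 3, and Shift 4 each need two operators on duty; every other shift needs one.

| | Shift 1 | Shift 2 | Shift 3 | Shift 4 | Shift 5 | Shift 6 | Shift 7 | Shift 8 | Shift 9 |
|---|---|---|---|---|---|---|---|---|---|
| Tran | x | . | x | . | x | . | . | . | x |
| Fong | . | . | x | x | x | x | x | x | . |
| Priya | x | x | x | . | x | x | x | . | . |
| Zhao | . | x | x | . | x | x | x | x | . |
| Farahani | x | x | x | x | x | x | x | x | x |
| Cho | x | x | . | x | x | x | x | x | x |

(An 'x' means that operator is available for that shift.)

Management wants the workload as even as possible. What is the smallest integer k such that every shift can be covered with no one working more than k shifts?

With 6 operators and 13 worker-slots to fill, someone must work at least ⌈13/6⌉ = 3 shifts, so k ≥ 3.
k = 3 works: Shift 1→Tran+Priya, Shift 2→Priya+Zhao, Shift 3→Zhao+Farahani, Shift 4→Fong+Farahani, Shift 5→Tran, Shift 6→Fong, Shift 7→Priya, Shift 8→Fong, Shift 9→Tran.
Loads: Tran 3, Fong 3, Priya 3, Zhao 2, Farahani 2, Cho 0 — all ≤ 3.

3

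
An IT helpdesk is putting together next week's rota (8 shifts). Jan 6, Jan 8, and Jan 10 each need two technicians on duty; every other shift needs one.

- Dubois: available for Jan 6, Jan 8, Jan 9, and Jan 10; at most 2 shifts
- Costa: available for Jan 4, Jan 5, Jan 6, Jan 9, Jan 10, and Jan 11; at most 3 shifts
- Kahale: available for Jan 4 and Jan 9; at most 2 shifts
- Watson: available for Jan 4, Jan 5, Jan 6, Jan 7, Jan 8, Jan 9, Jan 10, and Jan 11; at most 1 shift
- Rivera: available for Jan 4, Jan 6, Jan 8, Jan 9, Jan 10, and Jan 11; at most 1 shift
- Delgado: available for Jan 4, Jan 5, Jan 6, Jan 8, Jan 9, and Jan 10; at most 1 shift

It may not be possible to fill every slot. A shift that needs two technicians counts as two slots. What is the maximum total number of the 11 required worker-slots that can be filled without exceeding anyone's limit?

Total capacity across all technicians is 2+3+2+1+1+1 = 10, and 11 slots are needed, so at most 10 can be filled.
An assignment achieving 10: Jan 4→Kahale, Jan 5→Costa, Jan 6→Dubois+Costa, Jan 7→Watson, Jan 8→Dubois+Rivera, Jan 9→Kahale, Jan 10→Delgado, Jan 11→Costa.
Loads: Dubois 2/2, Costa 3/3, Kahale 2/2, Watson 1/1, Rivera 1/1, Delgado 1/1.

10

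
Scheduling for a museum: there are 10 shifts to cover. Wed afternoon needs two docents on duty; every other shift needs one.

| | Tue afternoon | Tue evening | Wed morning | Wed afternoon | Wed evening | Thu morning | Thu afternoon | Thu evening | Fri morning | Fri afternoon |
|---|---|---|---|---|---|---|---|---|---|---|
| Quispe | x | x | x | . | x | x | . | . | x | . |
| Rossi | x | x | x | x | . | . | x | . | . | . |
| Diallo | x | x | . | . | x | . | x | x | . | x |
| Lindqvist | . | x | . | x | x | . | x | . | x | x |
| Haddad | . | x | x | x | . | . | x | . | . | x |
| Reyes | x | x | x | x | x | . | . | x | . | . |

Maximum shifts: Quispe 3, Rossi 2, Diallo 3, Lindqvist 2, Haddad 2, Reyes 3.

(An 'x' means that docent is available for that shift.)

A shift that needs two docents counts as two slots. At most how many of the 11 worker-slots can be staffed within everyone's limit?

11

Total capacity across all docents is 3+2+3+2+2+3 = 15, and 11 slots are needed, so at most 11 can be filled.
An assignment achieving 11: Tue afternoon→Quispe, Tue evening→Haddad, Wed morning→Rossi, Wed afternoon→Rossi+Lindqvist, Wed evening→Diallo, Thu morning→Quispe, Thu afternoon→Lindqvist, Thu evening→Diallo, Fri morning→Quispe, Fri afternoon→Diallo.
Loads: Quispe 3/3, Rossi 2/2, Diallo 3/3, Lindqvist 2/2, Haddad 1/2, Reyes 0/3.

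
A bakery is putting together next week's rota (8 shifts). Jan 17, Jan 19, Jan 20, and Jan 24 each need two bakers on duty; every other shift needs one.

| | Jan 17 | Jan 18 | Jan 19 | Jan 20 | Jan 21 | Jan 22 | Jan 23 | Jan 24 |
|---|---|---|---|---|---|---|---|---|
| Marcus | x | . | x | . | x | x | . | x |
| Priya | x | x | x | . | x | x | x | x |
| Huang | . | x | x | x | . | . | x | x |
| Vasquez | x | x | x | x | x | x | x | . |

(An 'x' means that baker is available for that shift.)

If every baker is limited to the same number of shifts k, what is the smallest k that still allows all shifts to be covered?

3

With 4 bakers and 12 worker-slots to fill, someone must work at least ⌈12/4⌉ = 3 shifts, so k ≥ 3.
k = 3 works: Jan 17→Marcus+Priya, Jan 18→Priya, Jan 19→Huang+Vasquez, Jan 20→Huang+Vasquez, Jan 21→Marcus, Jan 22→Marcus, Jan 23→Vasquez, Jan 24→Priya+Huang.
Loads: Marcus 3, Priya 3, Huang 3, Vasquez 3 — all ≤ 3.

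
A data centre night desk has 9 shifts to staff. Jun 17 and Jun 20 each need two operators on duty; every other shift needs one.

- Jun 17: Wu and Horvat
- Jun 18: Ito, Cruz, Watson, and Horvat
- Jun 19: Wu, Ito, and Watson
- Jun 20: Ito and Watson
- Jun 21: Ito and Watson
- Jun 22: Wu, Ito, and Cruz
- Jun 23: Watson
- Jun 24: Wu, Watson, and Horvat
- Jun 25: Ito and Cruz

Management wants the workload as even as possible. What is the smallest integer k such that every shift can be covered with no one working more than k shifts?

With 5 operators and 11 worker-slots to fill, someone must work at least ⌈11/5⌉ = 3 shifts, so k ≥ 3.
k = 3 works: Jun 17→Wu+Horvat, Jun 18→Cruz, Jun 19→Wu, Jun 20→Ito+Watson, Jun 21→Ito, Jun 22→Wu, Jun 23→Watson, Jun 24→Watson, Jun 25→Ito.
Loads: Wu 3, Ito 3, Cruz 1, Watson 3, Horvat 1 — all ≤ 3.

3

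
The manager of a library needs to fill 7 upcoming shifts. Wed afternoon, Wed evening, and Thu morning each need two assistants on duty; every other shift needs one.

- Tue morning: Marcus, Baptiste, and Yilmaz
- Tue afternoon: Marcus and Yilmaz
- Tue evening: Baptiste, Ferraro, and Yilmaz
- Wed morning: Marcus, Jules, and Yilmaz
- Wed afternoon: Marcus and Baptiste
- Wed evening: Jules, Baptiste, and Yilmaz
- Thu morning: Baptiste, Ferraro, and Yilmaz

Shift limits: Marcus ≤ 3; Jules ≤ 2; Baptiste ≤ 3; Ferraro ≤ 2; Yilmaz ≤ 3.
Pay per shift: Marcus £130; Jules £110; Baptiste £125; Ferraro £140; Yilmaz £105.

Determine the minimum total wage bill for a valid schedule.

Wed afternoon can only be covered by Marcus and Baptiste, so that assignment is forced.
Picking the cheapest available assistant for each shift independently would cost £1120, but that ignores the shift limits.
An optimal schedule: Tue morning→Marcus, Tue afternoon→Yilmaz, Tue evening→Yilmaz, Wed morning→Jules, Wed afternoon→Baptiste+Marcus, Wed evening→Jules+Baptiste, Thu morning→Yilmaz+Baptiste.
Total: 130 + 105 + 105 + 110 + 125 + 130 + 110 + 125 + 105 + 125 = £1170.

£1170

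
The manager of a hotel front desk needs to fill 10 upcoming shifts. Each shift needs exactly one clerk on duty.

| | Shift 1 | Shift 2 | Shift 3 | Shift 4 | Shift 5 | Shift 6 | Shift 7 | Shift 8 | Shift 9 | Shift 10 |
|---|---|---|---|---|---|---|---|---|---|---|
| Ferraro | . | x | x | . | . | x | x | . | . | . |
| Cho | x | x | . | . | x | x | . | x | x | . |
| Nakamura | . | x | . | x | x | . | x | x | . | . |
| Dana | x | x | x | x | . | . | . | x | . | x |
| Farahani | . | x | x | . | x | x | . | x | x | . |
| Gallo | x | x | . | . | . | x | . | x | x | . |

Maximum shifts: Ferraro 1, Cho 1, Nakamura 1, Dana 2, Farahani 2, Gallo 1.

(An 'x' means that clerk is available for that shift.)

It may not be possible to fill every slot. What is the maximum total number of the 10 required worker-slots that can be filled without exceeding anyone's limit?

8

Total capacity across all clerks is 1+1+1+2+2+1 = 8, and 10 slots are needed, so at most 8 can be filled.
An assignment achieving 8: Shift 1→Cho, Shift 3→Dana, Shift 4→Nakamura, Shift 5→Farahani, Shift 6→Gallo, Shift 7→Ferraro, Shift 9→Farahani, Shift 10→Dana.
Loads: Ferraro 1/1, Cho 1/1, Nakamura 1/1, Dana 2/2, Farahani 2/2, Gallo 1/1.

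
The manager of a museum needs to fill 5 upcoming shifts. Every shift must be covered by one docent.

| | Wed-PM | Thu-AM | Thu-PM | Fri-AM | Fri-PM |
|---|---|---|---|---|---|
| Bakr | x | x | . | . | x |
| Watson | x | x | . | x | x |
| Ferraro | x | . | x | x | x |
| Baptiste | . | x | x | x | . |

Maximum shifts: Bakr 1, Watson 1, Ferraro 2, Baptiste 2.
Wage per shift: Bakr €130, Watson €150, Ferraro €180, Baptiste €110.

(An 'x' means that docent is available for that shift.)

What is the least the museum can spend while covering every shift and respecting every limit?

Picking the cheapest available docent for each shift independently would cost €590, but that ignores the shift limits.
An optimal schedule: Wed-PM→Bakr, Thu-AM→Baptiste, Thu-PM→Baptiste, Fri-AM→Watson, Fri-PM→Ferraro.
Total: 130 + 110 + 110 + 150 + 180 = €680.

€680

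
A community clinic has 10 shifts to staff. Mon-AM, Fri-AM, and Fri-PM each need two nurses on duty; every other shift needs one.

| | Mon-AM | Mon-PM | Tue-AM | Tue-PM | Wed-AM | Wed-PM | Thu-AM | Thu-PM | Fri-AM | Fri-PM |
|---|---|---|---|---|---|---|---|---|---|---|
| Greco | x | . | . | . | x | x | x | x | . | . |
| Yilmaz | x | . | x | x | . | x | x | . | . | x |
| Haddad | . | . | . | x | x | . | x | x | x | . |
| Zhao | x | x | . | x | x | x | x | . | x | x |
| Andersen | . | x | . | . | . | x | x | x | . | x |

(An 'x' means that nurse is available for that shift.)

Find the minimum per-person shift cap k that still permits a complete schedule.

3

With 5 nurses and 13 worker-slots to fill, someone must work at least ⌈13/5⌉ = 3 shifts, so k ≥ 3.
k = 3 works: Mon-AM→Greco+Yilmaz, Mon-PM→Zhao, Tue-AM→Yilmaz, Tue-PM→Yilmaz, Wed-AM→Greco, Wed-PM→Andersen, Thu-AM→Haddad, Thu-PM→Greco, Fri-AM→Haddad+Zhao, Fri-PM→Zhao+Andersen.
Loads: Greco 3, Yilmaz 3, Haddad 2, Zhao 3, Andersen 2 — all ≤ 3.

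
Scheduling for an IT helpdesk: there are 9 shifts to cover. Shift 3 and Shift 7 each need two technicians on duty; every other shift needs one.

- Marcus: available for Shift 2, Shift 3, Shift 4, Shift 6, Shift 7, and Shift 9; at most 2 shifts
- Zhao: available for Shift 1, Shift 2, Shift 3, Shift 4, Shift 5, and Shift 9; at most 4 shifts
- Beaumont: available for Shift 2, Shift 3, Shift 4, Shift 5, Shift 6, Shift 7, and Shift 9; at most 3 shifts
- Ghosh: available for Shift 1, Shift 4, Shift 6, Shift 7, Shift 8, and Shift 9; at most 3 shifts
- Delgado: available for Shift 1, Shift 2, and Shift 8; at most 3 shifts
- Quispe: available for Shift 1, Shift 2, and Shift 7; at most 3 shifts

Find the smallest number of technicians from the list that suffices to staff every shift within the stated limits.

4

11 slots to fill and no one can take more than 4, so at least ⌈11/4⌉ = 3 technicians are needed.
Any 3 technicians together have capacity at most 4+3+3 = 10 < 11 slots, so 3 can never suffice.
Marcus, Zhao, Beaumont, and Ghosh alone can cover everything: Shift 1→Zhao, Shift 2→Marcus, Shift 3→Marcus+Zhao, Shift 4→Zhao, Shift 5→Zhao, Shift 6→Beaumont, Shift 7→Beaumont+Ghosh, Shift 8→Ghosh, Shift 9→Beaumont.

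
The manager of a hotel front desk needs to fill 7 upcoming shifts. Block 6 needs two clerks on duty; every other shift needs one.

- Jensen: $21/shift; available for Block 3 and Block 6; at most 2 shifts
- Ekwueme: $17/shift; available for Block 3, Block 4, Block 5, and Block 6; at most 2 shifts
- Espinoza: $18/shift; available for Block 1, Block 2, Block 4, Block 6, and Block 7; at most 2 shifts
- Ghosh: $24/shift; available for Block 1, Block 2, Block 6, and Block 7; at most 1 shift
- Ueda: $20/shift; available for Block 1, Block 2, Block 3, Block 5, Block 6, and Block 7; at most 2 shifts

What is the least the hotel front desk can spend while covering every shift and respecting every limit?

$152

Picking the cheapest available clerk for each shift independently would cost $140, but that ignores the shift limits.
An optimal schedule: Block 1→Espinoza, Block 2→Espinoza, Block 3→Jensen, Block 4→Ekwueme, Block 5→Ekwueme, Block 6→Ueda+Jensen, Block 7→Ueda.
Total: 18 + 18 + 21 + 17 + 17 + 20 + 21 + 20 = $152.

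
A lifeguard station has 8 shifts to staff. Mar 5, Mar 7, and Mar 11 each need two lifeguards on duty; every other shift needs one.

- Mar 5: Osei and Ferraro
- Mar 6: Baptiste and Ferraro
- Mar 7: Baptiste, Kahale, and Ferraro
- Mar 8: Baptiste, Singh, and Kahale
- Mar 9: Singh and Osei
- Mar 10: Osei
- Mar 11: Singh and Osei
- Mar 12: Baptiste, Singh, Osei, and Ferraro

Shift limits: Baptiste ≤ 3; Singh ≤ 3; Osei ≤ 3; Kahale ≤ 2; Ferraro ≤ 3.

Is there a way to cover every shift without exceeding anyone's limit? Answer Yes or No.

Mar 5 can only be covered by Osei and Ferraro, so that assignment is forced.
Mar 10 can only be covered by Osei, so that assignment is forced.
Mar 11 can only be covered by Singh and Osei, so that assignment is forced.
One valid schedule: Mar 5→Osei+Ferraro, Mar 6→Baptiste, Mar 7→Baptiste+Kahale, Mar 8→Baptiste, Mar 9→Singh, Mar 10→Osei, Mar 11→Singh+Osei, Mar 12→Singh.
Loads: Baptiste 3/3, Singh 3/3, Osei 3/3, Kahale 1/2, Ferraro 1/3 — all within limits.

Yes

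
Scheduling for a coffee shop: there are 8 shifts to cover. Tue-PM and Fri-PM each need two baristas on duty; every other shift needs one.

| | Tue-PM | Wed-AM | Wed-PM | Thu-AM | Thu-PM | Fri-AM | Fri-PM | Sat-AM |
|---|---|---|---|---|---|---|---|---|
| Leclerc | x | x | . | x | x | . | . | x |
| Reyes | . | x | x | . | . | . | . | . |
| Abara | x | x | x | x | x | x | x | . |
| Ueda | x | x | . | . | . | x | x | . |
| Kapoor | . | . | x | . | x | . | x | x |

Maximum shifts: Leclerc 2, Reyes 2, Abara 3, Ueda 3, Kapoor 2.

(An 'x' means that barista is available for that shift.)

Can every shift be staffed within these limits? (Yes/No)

One valid schedule: Tue-PM→Abara+Ueda, Wed-AM→Reyes, Wed-PM→Reyes, Thu-AM→Leclerc, Thu-PM→Abara, Fri-AM→Abara, Fri-PM→Ueda+Kapoor, Sat-AM→Leclerc.
Loads: Leclerc 2/2, Reyes 2/2, Abara 3/3, Ueda 2/3, Kapoor 1/2 — all within limits.

Yes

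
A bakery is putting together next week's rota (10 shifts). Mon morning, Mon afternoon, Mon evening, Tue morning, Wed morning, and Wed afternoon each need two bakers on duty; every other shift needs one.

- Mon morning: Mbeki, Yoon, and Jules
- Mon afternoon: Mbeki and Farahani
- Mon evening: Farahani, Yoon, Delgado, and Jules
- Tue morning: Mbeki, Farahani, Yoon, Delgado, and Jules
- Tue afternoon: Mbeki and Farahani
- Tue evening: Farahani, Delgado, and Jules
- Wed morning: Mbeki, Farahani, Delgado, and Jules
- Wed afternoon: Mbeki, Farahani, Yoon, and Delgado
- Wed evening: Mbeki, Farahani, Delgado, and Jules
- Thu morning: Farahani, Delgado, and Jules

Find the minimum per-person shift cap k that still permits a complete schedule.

With 5 bakers and 16 worker-slots to fill, someone must work at least ⌈16/5⌉ = 4 shifts, so k ≥ 4.
k = 4 works: Mon morning→Mbeki+Yoon, Mon afternoon→Mbeki+Farahani, Mon evening→Farahani+Yoon, Tue morning→Yoon+Delgado, Tue afternoon→Mbeki, Tue evening→Farahani, Wed morning→Delgado+Jules, Wed afternoon→Yoon+Delgado, Wed evening→Mbeki, Thu morning→Farahani.
Loads: Mbeki 4, Farahani 4, Yoon 4, Delgado 3, Jules 1 — all ≤ 4.

4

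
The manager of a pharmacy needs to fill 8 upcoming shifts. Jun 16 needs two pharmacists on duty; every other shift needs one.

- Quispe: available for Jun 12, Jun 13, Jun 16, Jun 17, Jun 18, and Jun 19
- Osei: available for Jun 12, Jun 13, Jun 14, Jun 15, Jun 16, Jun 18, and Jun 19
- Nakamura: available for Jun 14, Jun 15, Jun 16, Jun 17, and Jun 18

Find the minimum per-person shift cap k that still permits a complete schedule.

With 3 pharmacists and 9 worker-slots to fill, someone must work at least ⌈9/3⌉ = 3 shifts, so k ≥ 3.
k = 3 works: Jun 12→Quispe, Jun 13→Quispe, Jun 14→Osei, Jun 15→Osei, Jun 16→Osei+Nakamura, Jun 17→Nakamura, Jun 18→Nakamura, Jun 19→Quispe.
Loads: Quispe 3, Osei 3, Nakamura 3 — all ≤ 3.

3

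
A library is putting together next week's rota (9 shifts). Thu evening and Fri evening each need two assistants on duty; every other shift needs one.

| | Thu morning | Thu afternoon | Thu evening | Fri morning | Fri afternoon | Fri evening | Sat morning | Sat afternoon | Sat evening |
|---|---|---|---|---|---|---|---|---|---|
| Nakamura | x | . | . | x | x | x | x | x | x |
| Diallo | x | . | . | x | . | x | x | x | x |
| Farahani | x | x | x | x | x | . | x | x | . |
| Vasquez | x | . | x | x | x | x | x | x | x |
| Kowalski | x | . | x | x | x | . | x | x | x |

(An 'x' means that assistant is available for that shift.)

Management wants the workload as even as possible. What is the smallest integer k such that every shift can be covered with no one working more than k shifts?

3

With 5 assistants and 11 worker-slots to fill, someone must work at least ⌈11/5⌉ = 3 shifts, so k ≥ 3.
k = 3 works: Thu morning→Diallo, Thu afternoon→Farahani, Thu evening→Farahani+Vasquez, Fri morning→Diallo, Fri afternoon→Nakamura, Fri evening→Nakamura+Diallo, Sat morning→Farahani, Sat afternoon→Vasquez, Sat evening→Nakamura.
Loads: Nakamura 3, Diallo 3, Farahani 3, Vasquez 2, Kowalski 0 — all ≤ 3.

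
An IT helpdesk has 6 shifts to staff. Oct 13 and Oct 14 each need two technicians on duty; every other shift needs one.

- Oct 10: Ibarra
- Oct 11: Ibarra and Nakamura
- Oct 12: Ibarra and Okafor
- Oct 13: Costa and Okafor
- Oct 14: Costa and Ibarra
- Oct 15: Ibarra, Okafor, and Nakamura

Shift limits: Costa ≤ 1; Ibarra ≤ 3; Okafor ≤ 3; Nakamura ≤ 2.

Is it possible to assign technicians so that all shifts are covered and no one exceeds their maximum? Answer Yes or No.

Total capacity is 9 and 8 slots are needed, so capacity alone doesn't rule it out.
Shifts {Oct 13, Oct 14} need 4 worker-slots in total, but the technicians available for any of those shifts (Costa, Ibarra, and Okafor) can supply at most 3 among them. So no valid schedule exists.

No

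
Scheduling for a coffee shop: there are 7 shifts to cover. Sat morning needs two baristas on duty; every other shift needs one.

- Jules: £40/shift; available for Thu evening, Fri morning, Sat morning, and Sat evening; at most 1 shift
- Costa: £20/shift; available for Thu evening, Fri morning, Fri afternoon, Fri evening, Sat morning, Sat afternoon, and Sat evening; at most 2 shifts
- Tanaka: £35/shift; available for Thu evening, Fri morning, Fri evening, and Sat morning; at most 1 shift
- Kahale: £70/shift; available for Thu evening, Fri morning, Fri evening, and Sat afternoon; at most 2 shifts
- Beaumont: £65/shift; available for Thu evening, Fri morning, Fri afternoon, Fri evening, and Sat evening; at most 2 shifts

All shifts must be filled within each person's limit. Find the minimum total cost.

£385

Picking the cheapest available barista for each shift independently would cost £175, but that ignores the shift limits.
An optimal schedule: Thu evening→Kahale, Fri morning→Beaumont, Fri afternoon→Costa, Fri evening→Kahale, Sat morning→Jules+Tanaka, Sat afternoon→Costa, Sat evening→Beaumont.
Total: 70 + 65 + 20 + 70 + 40 + 35 + 20 + 65 = £385.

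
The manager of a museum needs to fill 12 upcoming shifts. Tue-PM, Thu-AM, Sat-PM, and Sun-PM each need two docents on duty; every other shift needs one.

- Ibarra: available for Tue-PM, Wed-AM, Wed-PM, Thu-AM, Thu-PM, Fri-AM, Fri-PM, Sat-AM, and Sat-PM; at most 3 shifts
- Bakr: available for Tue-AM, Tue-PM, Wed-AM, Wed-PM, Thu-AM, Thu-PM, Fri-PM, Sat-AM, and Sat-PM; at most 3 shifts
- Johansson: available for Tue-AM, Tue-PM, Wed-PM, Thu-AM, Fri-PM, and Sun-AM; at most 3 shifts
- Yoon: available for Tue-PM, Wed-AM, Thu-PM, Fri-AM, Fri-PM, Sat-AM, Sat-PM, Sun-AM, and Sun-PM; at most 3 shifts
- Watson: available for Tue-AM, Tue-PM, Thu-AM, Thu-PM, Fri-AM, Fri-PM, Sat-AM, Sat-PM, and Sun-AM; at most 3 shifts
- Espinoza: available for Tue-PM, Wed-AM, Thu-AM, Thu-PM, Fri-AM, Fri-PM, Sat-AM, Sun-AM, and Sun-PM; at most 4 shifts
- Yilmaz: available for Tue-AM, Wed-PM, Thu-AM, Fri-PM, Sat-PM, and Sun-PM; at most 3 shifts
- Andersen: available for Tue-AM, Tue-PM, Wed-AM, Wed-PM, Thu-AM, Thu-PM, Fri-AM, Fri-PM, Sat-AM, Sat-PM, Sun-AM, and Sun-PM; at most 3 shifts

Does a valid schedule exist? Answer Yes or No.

Yes

One valid schedule: Tue-AM→Bakr, Tue-PM→Johansson+Yoon, Wed-AM→Ibarra, Wed-PM→Ibarra, Thu-AM→Watson+Espinoza, Thu-PM→Bakr, Fri-AM→Ibarra, Fri-PM→Johansson, Sat-AM→Bakr, Sat-PM→Yoon+Watson, Sun-AM→Johansson, Sun-PM→Yoon+Espinoza.
Loads: Ibarra 3/3, Bakr 3/3, Johansson 3/3, Yoon 3/3, Watson 2/3, Espinoza 2/4, Yilmaz 0/3, Andersen 0/3 — all within limits.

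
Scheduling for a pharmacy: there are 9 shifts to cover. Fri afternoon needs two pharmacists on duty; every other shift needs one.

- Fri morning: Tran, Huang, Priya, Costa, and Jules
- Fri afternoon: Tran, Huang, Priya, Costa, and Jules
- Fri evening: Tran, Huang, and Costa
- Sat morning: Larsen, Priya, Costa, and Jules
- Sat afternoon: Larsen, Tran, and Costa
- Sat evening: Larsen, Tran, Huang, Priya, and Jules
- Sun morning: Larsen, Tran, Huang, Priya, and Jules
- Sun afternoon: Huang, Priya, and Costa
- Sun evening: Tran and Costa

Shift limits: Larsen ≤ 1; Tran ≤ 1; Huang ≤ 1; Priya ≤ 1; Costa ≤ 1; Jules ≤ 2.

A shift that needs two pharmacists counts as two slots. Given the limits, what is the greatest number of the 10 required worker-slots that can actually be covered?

Total capacity across all pharmacists is 1+1+1+1+1+2 = 7, and 10 slots are needed, so at most 7 can be filled.
An assignment achieving 7: Fri morning→Jules, Fri afternoon→Jules, Fri evening→Huang, Sat morning→Costa, Sat afternoon→Larsen, Sun afternoon→Priya, Sun evening→Tran.
Loads: Larsen 1/1, Tran 1/1, Huang 1/1, Priya 1/1, Costa 1/1, Jules 2/2.

7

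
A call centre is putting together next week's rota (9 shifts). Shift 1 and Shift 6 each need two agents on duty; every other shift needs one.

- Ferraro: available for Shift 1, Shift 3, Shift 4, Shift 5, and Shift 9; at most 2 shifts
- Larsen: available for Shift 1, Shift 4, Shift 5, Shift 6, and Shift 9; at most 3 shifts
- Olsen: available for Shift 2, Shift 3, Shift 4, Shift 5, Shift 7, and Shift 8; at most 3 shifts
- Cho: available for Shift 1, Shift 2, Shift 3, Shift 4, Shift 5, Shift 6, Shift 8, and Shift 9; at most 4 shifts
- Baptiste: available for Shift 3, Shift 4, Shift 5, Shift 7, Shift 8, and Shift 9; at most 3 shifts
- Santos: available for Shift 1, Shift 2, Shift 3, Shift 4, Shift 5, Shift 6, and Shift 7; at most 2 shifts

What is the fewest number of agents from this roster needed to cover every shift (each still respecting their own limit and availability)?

11 slots to fill and no one can take more than 4, so at least ⌈11/4⌉ = 3 agents are needed.
Any 3 agents together have capacity at most 4+3+3 = 10 < 11 slots, so 3 can never suffice.
Ferraro, Larsen, Olsen, and Cho alone can cover everything: Shift 1→Ferraro+Larsen, Shift 2→Olsen, Shift 3→Ferraro, Shift 4→Cho, Shift 5→Cho, Shift 6→Larsen+Cho, Shift 7→Olsen, Shift 8→Olsen, Shift 9→Larsen.

4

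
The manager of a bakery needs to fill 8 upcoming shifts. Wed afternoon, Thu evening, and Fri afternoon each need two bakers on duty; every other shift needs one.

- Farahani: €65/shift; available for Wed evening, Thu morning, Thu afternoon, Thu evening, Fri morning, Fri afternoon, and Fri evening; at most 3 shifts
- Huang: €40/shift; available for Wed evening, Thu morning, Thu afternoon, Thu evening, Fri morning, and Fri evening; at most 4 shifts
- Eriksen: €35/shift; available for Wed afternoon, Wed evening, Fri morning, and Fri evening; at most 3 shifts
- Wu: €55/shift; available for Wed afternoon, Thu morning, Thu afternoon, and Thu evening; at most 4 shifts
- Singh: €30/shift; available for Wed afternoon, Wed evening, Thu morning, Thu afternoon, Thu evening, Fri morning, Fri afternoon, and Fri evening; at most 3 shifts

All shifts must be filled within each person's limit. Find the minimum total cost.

Fri afternoon can only be covered by Farahani and Singh, so that assignment is forced.
Picking the cheapest available baker for each shift independently would cost €380, but that ignores the shift limits.
An optimal schedule: Wed afternoon→Singh+Eriksen, Wed evening→Eriksen, Thu morning→Huang, Thu afternoon→Huang, Thu evening→Singh+Huang, Fri morning→Eriksen, Fri afternoon→Singh+Farahani, Fri evening→Huang.
Total: 30 + 35 + 35 + 40 + 40 + 30 + 40 + 35 + 30 + 65 + 40 = €420.

€420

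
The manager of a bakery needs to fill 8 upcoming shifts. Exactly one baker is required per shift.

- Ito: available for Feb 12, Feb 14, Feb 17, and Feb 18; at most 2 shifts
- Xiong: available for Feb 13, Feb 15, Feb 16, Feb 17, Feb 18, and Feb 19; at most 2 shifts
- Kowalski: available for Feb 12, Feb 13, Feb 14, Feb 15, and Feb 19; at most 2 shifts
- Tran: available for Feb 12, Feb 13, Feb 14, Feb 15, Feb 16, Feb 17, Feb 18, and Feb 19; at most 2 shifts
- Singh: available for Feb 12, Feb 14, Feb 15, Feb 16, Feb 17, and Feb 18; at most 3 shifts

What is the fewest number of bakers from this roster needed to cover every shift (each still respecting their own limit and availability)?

4

8 slots to fill and no one can take more than 3, so at least ⌈8/3⌉ = 3 bakers are needed.
Any 3 bakers together have capacity at most 3+2+2 = 7 < 8 slots, so 3 can never suffice.
Ito, Xiong, Kowalski, and Tran alone can cover everything: Feb 12→Ito, Feb 13→Xiong, Feb 14→Ito, Feb 15→Kowalski, Feb 16→Xiong, Feb 17→Tran, Feb 18→Tran, Feb 19→Kowalski.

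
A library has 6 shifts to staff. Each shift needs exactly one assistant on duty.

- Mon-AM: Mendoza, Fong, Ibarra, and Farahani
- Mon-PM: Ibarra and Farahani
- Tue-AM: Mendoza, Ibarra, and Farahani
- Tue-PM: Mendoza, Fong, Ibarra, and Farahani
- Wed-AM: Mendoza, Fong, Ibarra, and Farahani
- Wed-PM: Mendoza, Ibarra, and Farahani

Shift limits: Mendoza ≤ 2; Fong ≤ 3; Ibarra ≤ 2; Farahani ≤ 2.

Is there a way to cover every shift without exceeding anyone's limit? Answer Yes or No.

One valid schedule: Mon-AM→Fong, Mon-PM→Ibarra, Tue-AM→Mendoza, Tue-PM→Fong, Wed-AM→Fong, Wed-PM→Mendoza.
Loads: Mendoza 2/2, Fong 3/3, Ibarra 1/2, Farahani 0/2 — all within limits.

Yes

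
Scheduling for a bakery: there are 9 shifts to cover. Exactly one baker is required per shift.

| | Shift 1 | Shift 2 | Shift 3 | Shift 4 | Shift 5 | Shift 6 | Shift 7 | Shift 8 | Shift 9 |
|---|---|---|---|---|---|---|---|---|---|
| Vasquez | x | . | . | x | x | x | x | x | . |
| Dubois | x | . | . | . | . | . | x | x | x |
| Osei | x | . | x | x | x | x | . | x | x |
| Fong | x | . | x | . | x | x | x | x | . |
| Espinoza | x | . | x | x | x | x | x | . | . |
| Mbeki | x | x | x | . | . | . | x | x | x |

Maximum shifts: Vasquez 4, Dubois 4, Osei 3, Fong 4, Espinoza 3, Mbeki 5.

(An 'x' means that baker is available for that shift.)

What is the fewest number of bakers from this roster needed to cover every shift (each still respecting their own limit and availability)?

9 slots to fill and no one can take more than 5, so at least ⌈9/5⌉ = 2 bakers are needed.
Vasquez and Mbeki alone can cover everything: Shift 1→Vasquez, Shift 2→Mbeki, Shift 3→Mbeki, Shift 4→Vasquez, Shift 5→Vasquez, Shift 6→Vasquez, Shift 7→Mbeki, Shift 8→Mbeki, Shift 9→Mbeki.

2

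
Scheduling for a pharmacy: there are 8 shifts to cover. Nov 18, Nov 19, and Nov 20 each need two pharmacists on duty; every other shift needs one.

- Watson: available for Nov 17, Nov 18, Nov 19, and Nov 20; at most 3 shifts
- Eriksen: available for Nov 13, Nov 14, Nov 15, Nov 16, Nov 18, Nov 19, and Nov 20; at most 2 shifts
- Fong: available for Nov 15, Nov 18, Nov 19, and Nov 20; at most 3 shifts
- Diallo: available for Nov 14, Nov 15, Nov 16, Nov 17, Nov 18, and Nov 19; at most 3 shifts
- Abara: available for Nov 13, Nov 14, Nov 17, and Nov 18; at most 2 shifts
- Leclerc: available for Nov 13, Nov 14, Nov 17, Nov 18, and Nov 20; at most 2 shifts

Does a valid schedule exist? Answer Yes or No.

One valid schedule: Nov 13→Eriksen, Nov 14→Diallo, Nov 15→Fong, Nov 16→Eriksen, Nov 17→Watson, Nov 18→Diallo+Abara, Nov 19→Watson+Fong, Nov 20→Watson+Fong.
Loads: Watson 3/3, Eriksen 2/2, Fong 3/3, Diallo 2/3, Abara 1/2, Leclerc 0/2 — all within limits.

Yes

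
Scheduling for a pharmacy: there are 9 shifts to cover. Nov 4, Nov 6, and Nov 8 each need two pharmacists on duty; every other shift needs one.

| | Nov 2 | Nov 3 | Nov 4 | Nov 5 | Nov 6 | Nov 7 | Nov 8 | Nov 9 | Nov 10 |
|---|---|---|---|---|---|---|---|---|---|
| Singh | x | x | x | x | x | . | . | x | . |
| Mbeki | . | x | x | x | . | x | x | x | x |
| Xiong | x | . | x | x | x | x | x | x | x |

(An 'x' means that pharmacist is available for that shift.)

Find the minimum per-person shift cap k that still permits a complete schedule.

With 3 pharmacists and 12 worker-slots to fill, someone must work at least ⌈12/3⌉ = 4 shifts, so k ≥ 4.
k = 4 works: Nov 2→Singh, Nov 3→Singh, Nov 4→Singh+Mbeki, Nov 5→Xiong, Nov 6→Singh+Xiong, Nov 7→Mbeki, Nov 8→Mbeki+Xiong, Nov 9→Xiong, Nov 10→Mbeki.
Loads: Singh 4, Mbeki 4, Xiong 4 — all ≤ 4.

4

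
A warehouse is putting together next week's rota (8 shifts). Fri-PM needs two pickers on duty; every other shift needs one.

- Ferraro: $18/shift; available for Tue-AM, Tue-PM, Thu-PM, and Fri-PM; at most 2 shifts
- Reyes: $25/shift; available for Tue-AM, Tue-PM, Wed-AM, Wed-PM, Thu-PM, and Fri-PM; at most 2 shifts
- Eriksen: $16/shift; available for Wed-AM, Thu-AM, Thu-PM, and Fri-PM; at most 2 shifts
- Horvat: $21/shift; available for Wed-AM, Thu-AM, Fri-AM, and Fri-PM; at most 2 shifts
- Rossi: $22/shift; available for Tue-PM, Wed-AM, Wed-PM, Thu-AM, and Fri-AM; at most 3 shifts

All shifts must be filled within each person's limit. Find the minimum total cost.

$176

Picking the cheapest available picker for each shift independently would cost $161, but that ignores the shift limits.
An optimal schedule: Tue-AM→Ferraro, Tue-PM→Ferraro, Wed-AM→Rossi, Wed-PM→Rossi, Thu-AM→Rossi, Thu-PM→Eriksen, Fri-AM→Horvat, Fri-PM→Eriksen+Horvat.
Total: 18 + 18 + 22 + 22 + 22 + 16 + 21 + 16 + 21 = $176.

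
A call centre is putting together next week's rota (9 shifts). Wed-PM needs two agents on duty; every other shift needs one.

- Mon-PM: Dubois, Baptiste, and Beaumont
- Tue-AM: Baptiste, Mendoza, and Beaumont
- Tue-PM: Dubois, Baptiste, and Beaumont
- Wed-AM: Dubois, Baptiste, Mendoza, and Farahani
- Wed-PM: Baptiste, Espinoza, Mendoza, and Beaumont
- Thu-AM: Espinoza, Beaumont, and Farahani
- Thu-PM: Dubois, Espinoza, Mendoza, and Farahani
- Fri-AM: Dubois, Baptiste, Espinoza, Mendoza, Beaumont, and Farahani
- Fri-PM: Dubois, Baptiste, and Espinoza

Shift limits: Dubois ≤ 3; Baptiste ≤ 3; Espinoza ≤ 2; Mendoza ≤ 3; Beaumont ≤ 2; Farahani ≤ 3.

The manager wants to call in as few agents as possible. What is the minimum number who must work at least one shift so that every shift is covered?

4

10 slots to fill and no one can take more than 3, so at least ⌈10/3⌉ = 4 agents are needed.
Dubois, Baptiste, Espinoza, and Mendoza alone can cover everything: Mon-PM→Dubois, Tue-AM→Baptiste, Tue-PM→Dubois, Wed-AM→Dubois, Wed-PM→Baptiste+Espinoza, Thu-AM→Espinoza, Thu-PM→Mendoza, Fri-AM→Mendoza, Fri-PM→Baptiste.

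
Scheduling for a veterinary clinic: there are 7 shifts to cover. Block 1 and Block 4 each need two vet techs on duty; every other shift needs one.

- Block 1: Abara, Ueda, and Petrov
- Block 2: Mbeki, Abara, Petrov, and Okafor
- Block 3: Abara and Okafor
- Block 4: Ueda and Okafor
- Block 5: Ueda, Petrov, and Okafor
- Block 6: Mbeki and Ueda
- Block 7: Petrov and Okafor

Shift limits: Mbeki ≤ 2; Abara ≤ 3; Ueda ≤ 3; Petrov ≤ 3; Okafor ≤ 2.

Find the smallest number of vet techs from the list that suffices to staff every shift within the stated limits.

4

9 slots to fill and no one can take more than 3, so at least ⌈9/3⌉ = 3 vet techs are needed.
No set of 3 vet techs can cover every shift (each such set leaves at least one shift with no one available or exceeds a cap).
Mbeki, Abara, Ueda, and Okafor alone can cover everything: Block 1→Abara+Ueda, Block 2→Mbeki, Block 3→Abara, Block 4→Ueda+Okafor, Block 5→Ueda, Block 6→Mbeki, Block 7→Okafor.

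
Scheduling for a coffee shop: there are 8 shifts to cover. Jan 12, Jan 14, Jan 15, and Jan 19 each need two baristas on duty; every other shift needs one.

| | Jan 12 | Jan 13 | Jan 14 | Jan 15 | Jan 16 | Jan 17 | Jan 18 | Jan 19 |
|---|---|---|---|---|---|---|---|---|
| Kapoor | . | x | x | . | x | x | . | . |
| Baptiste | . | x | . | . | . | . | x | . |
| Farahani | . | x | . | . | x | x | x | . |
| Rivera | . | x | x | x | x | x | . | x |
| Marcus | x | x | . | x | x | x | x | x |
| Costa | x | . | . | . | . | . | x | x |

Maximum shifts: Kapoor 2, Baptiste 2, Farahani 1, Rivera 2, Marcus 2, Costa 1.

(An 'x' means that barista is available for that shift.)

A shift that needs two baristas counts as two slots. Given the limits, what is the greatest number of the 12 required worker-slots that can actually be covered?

10

Total capacity across all baristas is 2+2+1+2+2+1 = 10, and 12 slots are needed, so at most 10 can be filled.
An assignment achieving 10: Jan 12→Marcus+Costa, Jan 13→Baptiste, Jan 14→Kapoor+Rivera, Jan 15→Rivera+Marcus, Jan 16→Kapoor, Jan 17→Farahani, Jan 18→Baptiste.
Loads: Kapoor 2/2, Baptiste 2/2, Farahani 1/1, Rivera 2/2, Marcus 2/2, Costa 1/1.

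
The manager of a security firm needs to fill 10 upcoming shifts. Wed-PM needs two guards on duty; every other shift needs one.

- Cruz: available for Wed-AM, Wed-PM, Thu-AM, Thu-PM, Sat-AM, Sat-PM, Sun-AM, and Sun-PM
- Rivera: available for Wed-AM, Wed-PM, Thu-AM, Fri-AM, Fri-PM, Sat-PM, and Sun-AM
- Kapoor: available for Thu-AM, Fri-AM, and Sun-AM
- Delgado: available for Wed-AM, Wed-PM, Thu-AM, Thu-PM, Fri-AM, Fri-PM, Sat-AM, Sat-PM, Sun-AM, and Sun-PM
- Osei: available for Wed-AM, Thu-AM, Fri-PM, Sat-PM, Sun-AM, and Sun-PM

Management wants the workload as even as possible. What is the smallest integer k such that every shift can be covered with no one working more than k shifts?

With 5 guards and 11 worker-slots to fill, someone must work at least ⌈11/5⌉ = 3 shifts, so k ≥ 3.
k = 3 works: Wed-AM→Delgado, Wed-PM→Cruz+Rivera, Thu-AM→Kapoor, Thu-PM→Cruz, Fri-AM→Rivera, Fri-PM→Rivera, Sat-AM→Cruz, Sat-PM→Delgado, Sun-AM→Kapoor, Sun-PM→Delgado.
Loads: Cruz 3, Rivera 3, Kapoor 2, Delgado 3, Osei 0 — all ≤ 3.

3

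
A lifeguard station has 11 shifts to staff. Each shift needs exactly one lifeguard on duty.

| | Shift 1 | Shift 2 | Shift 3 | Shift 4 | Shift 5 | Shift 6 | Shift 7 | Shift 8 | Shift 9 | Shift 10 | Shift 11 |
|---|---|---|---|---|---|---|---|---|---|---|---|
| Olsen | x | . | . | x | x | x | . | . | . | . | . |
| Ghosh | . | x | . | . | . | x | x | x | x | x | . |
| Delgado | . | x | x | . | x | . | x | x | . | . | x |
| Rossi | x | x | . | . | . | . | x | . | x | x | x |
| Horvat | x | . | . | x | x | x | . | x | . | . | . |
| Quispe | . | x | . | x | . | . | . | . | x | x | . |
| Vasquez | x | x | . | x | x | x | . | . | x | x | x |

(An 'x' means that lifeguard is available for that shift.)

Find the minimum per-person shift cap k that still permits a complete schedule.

With 7 lifeguards and 11 worker-slots to fill, someone must work at least ⌈11/7⌉ = 2 shifts, so k ≥ 2.
k = 2 works: Shift 1→Olsen, Shift 2→Quispe, Shift 3→Delgado, Shift 4→Olsen, Shift 5→Horvat, Shift 6→Horvat, Shift 7→Ghosh, Shift 8→Ghosh, Shift 9→Rossi, Shift 10→Rossi, Shift 11→Delgado.
Loads: Olsen 2, Ghosh 2, Delgado 2, Rossi 2, Horvat 2, Quispe 1, Vasquez 0 — all ≤ 2.

2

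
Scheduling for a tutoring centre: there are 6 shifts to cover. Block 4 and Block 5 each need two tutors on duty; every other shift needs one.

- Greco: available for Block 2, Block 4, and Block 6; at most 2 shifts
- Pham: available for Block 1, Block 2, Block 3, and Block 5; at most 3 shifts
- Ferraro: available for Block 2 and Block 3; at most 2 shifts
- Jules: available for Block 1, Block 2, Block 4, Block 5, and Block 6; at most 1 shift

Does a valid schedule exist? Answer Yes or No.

Total capacity is 8 and 8 slots are needed, so capacity alone doesn't rule it out.
Shifts {Block 4, Block 5} need 4 worker-slots in total, but the tutors available for any of those shifts (Greco, Pham, and Jules) can supply at most 3 among them. So no valid schedule exists.

No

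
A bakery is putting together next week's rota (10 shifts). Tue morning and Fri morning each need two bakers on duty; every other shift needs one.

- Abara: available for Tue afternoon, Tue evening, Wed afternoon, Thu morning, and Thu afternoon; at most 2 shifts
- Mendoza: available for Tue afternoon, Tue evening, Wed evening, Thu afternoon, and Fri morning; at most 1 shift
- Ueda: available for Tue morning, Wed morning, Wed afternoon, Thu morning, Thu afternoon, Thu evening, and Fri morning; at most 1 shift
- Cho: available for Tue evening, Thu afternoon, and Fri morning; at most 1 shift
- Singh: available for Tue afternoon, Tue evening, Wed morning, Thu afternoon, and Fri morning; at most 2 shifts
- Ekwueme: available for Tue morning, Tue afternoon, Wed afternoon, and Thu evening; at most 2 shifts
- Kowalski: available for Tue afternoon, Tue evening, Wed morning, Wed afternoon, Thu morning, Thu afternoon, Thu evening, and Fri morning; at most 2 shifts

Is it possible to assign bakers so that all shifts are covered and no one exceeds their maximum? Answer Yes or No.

Total capacity is 2+1+1+1+2+2+2 = 11 but 12 worker-slots are needed — infeasible.

No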